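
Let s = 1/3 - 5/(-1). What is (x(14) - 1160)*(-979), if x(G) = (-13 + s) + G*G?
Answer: 2853785/3 ≈ 9.5126e+5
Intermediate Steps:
s = 16/3 (s = 1*(⅓) - 5*(-1) = ⅓ + 5 = 16/3 ≈ 5.3333)
x(G) = -23/3 + G² (x(G) = (-13 + 16/3) + G*G = -23/3 + G²)
(x(14) - 1160)*(-979) = ((-23/3 + 14²) - 1160)*(-979) = ((-23/3 + 196) - 1160)*(-979) = (565/3 - 1160)*(-979) = -2915/3*(-979) = 2853785/3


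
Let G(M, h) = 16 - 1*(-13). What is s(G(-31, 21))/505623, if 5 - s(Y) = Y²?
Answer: -836/505623 ≈ -0.0016534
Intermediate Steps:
G(M, h) = 29 (G(M, h) = 16 + 13 = 29)
s(Y) = 5 - Y²
s(G(-31, 21))/505623 = (5 - 1*29²)/505623 = (5 - 1*841)*(1/505623) = (5 - 841)*(1/505623) = -836*1/505623 = -836/505623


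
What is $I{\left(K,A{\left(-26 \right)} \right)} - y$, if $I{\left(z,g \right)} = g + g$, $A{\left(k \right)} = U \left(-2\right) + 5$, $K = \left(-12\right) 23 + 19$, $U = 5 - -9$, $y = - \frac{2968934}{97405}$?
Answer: $- \frac{1511696}{97405} \approx -15.52$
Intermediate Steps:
$y = - \frac{2968934}{97405}$ ($y = \left(-2968934\right) \frac{1}{97405} = - \frac{2968934}{97405} \approx -30.48$)
$U = 14$ ($U = 5 + 9 = 14$)
$K = -257$ ($K = -276 + 19 = -257$)
$A{\left(k \right)} = -23$ ($A{\left(k \right)} = 14 \left(-2\right) + 5 = -28 + 5 = -23$)
$I{\left(z,g \right)} = 2 g$
$I{\left(K,A{\left(-26 \right)} \right)} - y = 2 \left(-23\right) - - \frac{2968934}{97405} = -46 + \frac{2968934}{97405} = - \frac{1511696}{97405}$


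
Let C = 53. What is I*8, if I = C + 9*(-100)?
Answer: -6776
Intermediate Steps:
I = -847 (I = 53 + 9*(-100) = 53 - 900 = -847)
I*8 = -847*8 = -6776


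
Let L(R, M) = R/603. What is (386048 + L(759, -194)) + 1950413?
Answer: 469628914/201 ≈ 2.3365e+6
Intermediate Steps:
L(R, M) = R/603 (L(R, M) = R*(1/603) = R/603)
(386048 + L(759, -194)) + 1950413 = (386048 + (1/603)*759) + 1950413 = (386048 + 253/201) + 1950413 = 77595901/201 + 1950413 = 469628914/201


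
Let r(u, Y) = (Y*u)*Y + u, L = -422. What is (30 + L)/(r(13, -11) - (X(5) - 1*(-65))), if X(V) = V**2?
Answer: -49/187 ≈ -0.26203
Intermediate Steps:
r(u, Y) = u + u*Y**2 (r(u, Y) = u*Y**2 + u = u + u*Y**2)
(30 + L)/(r(13, -11) - (X(5) - 1*(-65))) = (30 - 422)/(13*(1 + (-11)**2) - (5**2 - 1*(-65))) = -392/(13*(1 + 121) - (25 + 65)) = -392/(13*122 - 1*90) = -392/(1586 - 90) = -392/1496 = -392*1/1496 = -49/187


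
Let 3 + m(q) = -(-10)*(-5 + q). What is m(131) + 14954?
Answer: 16211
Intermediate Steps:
m(q) = -53 + 10*q (m(q) = -3 - (-10)*(-5 + q) = -3 - 5*(10 - 2*q) = -3 + (-50 + 10*q) = -53 + 10*q)
m(131) + 14954 = (-53 + 10*131) + 14954 = (-53 + 1310) + 14954 = 1257 + 14954 = 16211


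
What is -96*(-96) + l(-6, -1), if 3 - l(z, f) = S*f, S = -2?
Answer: 9217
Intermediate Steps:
l(z, f) = 3 + 2*f (l(z, f) = 3 - (-2)*f = 3 + 2*f)
-96*(-96) + l(-6, -1) = -96*(-96) + (3 + 2*(-1)) = 9216 + (3 - 2) = 9216 + 1 = 9217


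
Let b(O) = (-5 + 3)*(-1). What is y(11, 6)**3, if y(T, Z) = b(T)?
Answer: 8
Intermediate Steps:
b(O) = 2 (b(O) = -2*(-1) = 2)
y(T, Z) = 2
y(11, 6)**3 = 2**3 = 8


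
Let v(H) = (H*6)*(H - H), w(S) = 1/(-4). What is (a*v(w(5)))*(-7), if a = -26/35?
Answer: 0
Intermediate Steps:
a = -26/35 (a = -26*1/35 = -26/35 ≈ -0.74286)
w(S) = -¼
v(H) = 0 (v(H) = (6*H)*0 = 0)
(a*v(w(5)))*(-7) = -26/35*0*(-7) = 0*(-7) = 0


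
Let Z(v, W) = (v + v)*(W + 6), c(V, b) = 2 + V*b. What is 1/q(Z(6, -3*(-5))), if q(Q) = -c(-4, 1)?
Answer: ½ ≈ 0.50000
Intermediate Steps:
Z(v, W) = 2*v*(6 + W) (Z(v, W) = (2*v)*(6 + W) = 2*v*(6 + W))
q(Q) = 2 (q(Q) = -(2 - 4*1) = -(2 - 4) = -1*(-2) = 2)
1/q(Z(6, -3*(-5))) = 1/2 = ½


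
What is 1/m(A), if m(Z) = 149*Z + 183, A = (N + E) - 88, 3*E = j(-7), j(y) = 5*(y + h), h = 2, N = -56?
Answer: -3/67544 ≈ -4.4415e-5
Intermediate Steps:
j(y) = 10 + 5*y (j(y) = 5*(y + 2) = 5*(2 + y) = 10 + 5*y)
E = -25/3 (E = (10 + 5*(-7))/3 = (10 - 35)/3 = (1/3)*(-25) = -25/3 ≈ -8.3333)
A = -457/3 (A = (-56 - 25/3) - 88 = -193/3 - 88 = -457/3 ≈ -152.33)
m(Z) = 183 + 149*Z
1/m(A) = 1/(183 + 149*(-457/3)) = 1/(183 - 68093/3) = 1/(-67544/3) = -3/67544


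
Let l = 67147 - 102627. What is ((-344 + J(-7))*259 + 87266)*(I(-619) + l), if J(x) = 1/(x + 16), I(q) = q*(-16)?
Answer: 414612536/9 ≈ 4.6068e+7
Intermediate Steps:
I(q) = -16*q
J(x) = 1/(16 + x)
l = -35480
((-344 + J(-7))*259 + 87266)*(I(-619) + l) = ((-344 + 1/(16 - 7))*259 + 87266)*(-16*(-619) - 35480) = ((-344 + 1/9)*259 + 87266)*(9904 - 35480) = ((-344 + ⅑)*259 + 87266)*(-25576) = (-3095/9*259 + 87266)*(-25576) = (-801605/9 + 87266)*(-25576) = -16211/9*(-25576) = 414612536/9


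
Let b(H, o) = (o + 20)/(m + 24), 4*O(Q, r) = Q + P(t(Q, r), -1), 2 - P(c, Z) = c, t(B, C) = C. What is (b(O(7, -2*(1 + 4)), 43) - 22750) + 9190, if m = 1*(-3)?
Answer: -13557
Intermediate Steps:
m = -3
P(c, Z) = 2 - c
O(Q, r) = 1/2 - r/4 + Q/4 (O(Q, r) = (Q + (2 - r))/4 = (2 + Q - r)/4 = 1/2 - r/4 + Q/4)
b(H, o) = 20/21 + o/21 (b(H, o) = (o + 20)/(-3 + 24) = (20 + o)/21 = (20 + o)*(1/21) = 20/21 + o/21)
(b(O(7, -2*(1 + 4)), 43) - 22750) + 9190 = ((20/21 + (1/21)*43) - 22750) + 9190 = ((20/21 + 43/21) - 22750) + 9190 = (3 - 22750) + 9190 = -22747 + 9190 = -13557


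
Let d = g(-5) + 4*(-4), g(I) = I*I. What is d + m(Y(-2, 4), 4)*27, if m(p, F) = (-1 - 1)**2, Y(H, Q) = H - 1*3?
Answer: 117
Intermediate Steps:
Y(H, Q) = -3 + H (Y(H, Q) = H - 3 = -3 + H)
g(I) = I**2
d = 9 (d = (-5)**2 + 4*(-4) = 25 - 16 = 9)
m(p, F) = 4 (m(p, F) = (-2)**2 = 4)
d + m(Y(-2, 4), 4)*27 = 9 + 4*27 = 9 + 108 = 117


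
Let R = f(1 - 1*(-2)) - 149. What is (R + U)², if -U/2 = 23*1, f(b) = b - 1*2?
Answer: 37636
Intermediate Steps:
f(b) = -2 + b (f(b) = b - 2 = -2 + b)
R = -148 (R = (-2 + (1 - 1*(-2))) - 149 = (-2 + (1 + 2)) - 149 = (-2 + 3) - 149 = 1 - 149 = -148)
U = -46 ≈ -46.000
(R + U)² = (-148 - 46)² = (-194)² = 37636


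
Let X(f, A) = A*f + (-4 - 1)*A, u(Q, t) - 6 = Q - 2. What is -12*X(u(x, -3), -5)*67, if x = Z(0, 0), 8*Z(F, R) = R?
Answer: -4020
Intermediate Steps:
Z(F, R) = R/8
x = 0 (x = (1/8)*0 = 0)
u(Q, t) = 4 + Q (u(Q, t) = 6 + (Q - 2) = 6 + (-2 + Q) = 4 + Q)
X(f, A) = -5*A + A*f (X(f, A) = A*f - 5*A = -5*A + A*f)
-12*X(u(x, -3), -5)*67 = -(-60)*(-5 + (4 + 0))*67 = -(-60)*(-5 + 4)*67 = -(-60)*(-1)*67 = -12*5*67 = -60*67 = -4020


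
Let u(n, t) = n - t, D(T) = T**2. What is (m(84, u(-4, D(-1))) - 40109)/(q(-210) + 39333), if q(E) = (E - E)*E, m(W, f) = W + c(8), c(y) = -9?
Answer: -40034/39333 ≈ -1.0178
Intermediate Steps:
m(W, f) = -9 + W (m(W, f) = W - 9 = -9 + W)
q(E) = 0 (q(E) = 0*E = 0)
(m(84, u(-4, D(-1))) - 40109)/(q(-210) + 39333) = ((-9 + 84) - 40109)/(0 + 39333) = (75 - 40109)/39333 = -40034*1/39333 = -40034/39333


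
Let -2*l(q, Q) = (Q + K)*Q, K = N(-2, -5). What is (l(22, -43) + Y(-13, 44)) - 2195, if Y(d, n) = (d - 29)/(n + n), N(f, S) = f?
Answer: -139171/44 ≈ -3163.0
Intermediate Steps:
K = -2
l(q, Q) = -Q*(-2 + Q)/2 (l(q, Q) = -(Q - 2)*Q/2 = -(-2 + Q)*Q/2 = -Q*(-2 + Q)/2)
Y(d, n) = (-29 + d)/(2*n) (Y(d, n) = (-29 + d)/((2*n)) = (-29 + d)*(1/(2*n)) = (-29 + d)/(2*n))
(l(22, -43) + Y(-13, 44)) - 2195 = ((½)*(-43)*(2 - 1*(-43)) + (½)*(-29 - 13)/44) - 2195 = ((½)*(-43)*(2 + 43) + (½)*(1/44)*(-42)) - 2195 = ((½)*(-43)*45 - 21/44) - 2195 = (-1935/2 - 21/44) - 2195 = -42591/44 - 2195 = -139171/44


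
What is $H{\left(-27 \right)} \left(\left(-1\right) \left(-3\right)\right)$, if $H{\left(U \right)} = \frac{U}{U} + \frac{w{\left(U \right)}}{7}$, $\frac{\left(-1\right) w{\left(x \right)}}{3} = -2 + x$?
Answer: $\frac{282}{7} \approx 40.286$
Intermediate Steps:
$w{\left(x \right)} = 6 - 3 x$ ($w{\left(x \right)} = - 3 \left(-2 + x\right) = 6 - 3 x$)
$H{\left(U \right)} = \frac{13}{7} - \frac{3 U}{7}$ ($H{\left(U \right)} = \frac{U}{U} + \frac{6 - 3 U}{7} = 1 + \left(6 - 3 U\right) \frac{1}{7} = 1 - \left(- \frac{6}{7} + \frac{3 U}{7}\right) = \frac{13}{7} - \frac{3 U}{7}$)
$H{\left(-27 \right)} \left(\left(-1\right) \left(-3\right)\right) = \left(\frac{13}{7} - - \frac{81}{7}\right) \left(\left(-1\right) \left(-3\right)\right) = \left(\frac{13}{7} + \frac{81}{7}\right) 3 = \frac{94}{7} \cdot 3 = \frac{282}{7}$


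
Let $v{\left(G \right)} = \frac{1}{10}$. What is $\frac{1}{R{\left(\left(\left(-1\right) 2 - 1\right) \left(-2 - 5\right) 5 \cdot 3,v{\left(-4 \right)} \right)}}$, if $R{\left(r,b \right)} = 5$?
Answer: $\frac{1}{5} \approx 0.2$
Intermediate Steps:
$v{\left(G \right)} = \frac{1}{10}$
$\frac{1}{R{\left(\left(\left(-1\right) 2 - 1\right) \left(-2 - 5\right) 5 \cdot 3,v{\left(-4 \right)} \right)}} = \frac{1}{5}$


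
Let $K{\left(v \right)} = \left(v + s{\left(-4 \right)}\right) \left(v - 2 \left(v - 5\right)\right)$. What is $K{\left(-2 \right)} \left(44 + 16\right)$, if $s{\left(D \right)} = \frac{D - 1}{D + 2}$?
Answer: $360$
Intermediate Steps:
$s{\left(D \right)} = \frac{-1 + D}{2 + D}$
$K{\left(v \right)} = \left(10 - v\right) \left(\frac{5}{2} + v\right)$ ($K{\left(v \right)} = \left(v + \frac{-1 - 4}{2 - 4}\right) \left(v - 2 \left(v - 5\right)\right) = \left(v + \frac{1}{-2} \left(-5\right)\right) \left(v - 2 \left(-5 + v\right)\right) = \left(v - - \frac{5}{2}\right) \left(v - \left(-10 + 2 v\right)\right) = \left(v + \frac{5}{2}\right) \left(10 - v\right) = \left(\frac{5}{2} + v\right) \left(10 - v\right) = \left(10 - v\right) \left(\frac{5}{2} + v\right)$)
$K{\left(-2 \right)} \left(44 + 16\right) = \left(25 - \left(-2\right)^{2} + \frac{15}{2} \left(-2\right)\right) \left(44 + 16\right) = \left(25 - 4 - 15\right) 60 = 6 \cdot 60 = 360$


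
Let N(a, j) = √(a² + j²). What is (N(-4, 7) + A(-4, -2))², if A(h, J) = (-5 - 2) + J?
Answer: (9 - √65)² ≈ 0.87936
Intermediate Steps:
A(h, J) = -7 + J
(N(-4, 7) + A(-4, -2))² = (√((-4)² + 7²) + (-7 - 2))² = (√(16 + 49) - 9)² = (√65 - 9)² = (-9 + √65)²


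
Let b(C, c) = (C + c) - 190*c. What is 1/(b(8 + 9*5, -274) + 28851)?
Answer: 1/80690 ≈ 1.2393e-5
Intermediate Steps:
b(C, c) = C - 189*c
1/(b(8 + 9*5, -274) + 28851) = 1/(((8 + 9*5) - 189*(-274)) + 28851) = 1/(((8 + 45) + 51786) + 28851) = 1/((53 + 51786) + 28851) = 1/(51839 + 28851) = 1/80690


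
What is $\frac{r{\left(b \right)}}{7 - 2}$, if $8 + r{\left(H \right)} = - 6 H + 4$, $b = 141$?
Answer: $-170$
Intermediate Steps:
$r{\left(H \right)} = -4 - 6 H$ ($r{\left(H \right)} = -8 - \left(-4 + 6 H\right) = -4 - 6 H$)
$\frac{r{\left(b \right)}}{7 - 2} = \frac{-4 - 846}{7 - 2} = \frac{-4 - 846}{5} = \frac{1}{5} \left(-850\right) = -170$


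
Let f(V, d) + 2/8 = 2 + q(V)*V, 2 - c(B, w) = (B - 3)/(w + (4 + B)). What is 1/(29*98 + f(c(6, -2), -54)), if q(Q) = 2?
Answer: 1/2847 ≈ 0.00035125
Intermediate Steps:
c(B, w) = 2 - (-3 + B)/(4 + B + w) (c(B, w) = 2 - (B - 3)/(w + (4 + B)) = 2 - (-3 + B)/(4 + B + w))
f(V, d) = 7/4 + 2*V (f(V, d) = -¼ + (2 + 2*V) = 7/4 + 2*V)
1/(29*98 + f(c(6, -2), -54)) = 1/(29*98 + (7/4 + 2*((11 + 6 + 2*(-2))/(4 + 6 - 2)))) = 1/(2842 + (7/4 + 2*((11 + 6 - 4)/8))) = 1/(2842 + (7/4 + 2*((⅛)*13))) = 1/(2842 + (7/4 + 2*(13/8))) = 1/(2842 + (7/4 + 13/4)) = 1/(2842 + 5) = 1/2847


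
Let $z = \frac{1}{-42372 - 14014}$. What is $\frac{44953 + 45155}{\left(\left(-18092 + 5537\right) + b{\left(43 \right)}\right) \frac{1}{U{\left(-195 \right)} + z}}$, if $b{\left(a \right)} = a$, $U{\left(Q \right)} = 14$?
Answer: $- \frac{17782881381}{176375408} \approx -100.82$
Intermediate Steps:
$z = - \frac{1}{56386}$ ($z = \frac{1}{-56386} = - \frac{1}{56386} \approx -1.7735 \cdot 10^{-5}$)
$\frac{44953 + 45155}{\left(\left(-18092 + 5537\right) + b{\left(43 \right)}\right) \frac{1}{U{\left(-195 \right)} + z}} = \frac{44953 + 45155}{\left(\left(-18092 + 5537\right) + 43\right) \frac{1}{14 - \frac{1}{56386}}} = \frac{90108}{\left(-12555 + 43\right) \frac{1}{\frac{789403}{56386}}} = \frac{90108}{\left(-12512\right) \frac{56386}{789403}} = \frac{90108}{- \frac{705501632}{789403}} = 90108 \left(- \frac{789403}{705501632}\right) = - \frac{17782881381}{176375408}$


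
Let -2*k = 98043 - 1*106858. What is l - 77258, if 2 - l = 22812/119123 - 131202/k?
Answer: -81093092327808/1050069245 ≈ -77226.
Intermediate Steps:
k = 8815/2 (k = -(98043 - 1*106858)/2 = -(98043 - 106858)/2 = -½*(-8815) = 8815/2 ≈ 4407.5)
l = 33157402402/1050069245 (l = 2 - (22812/119123 - 131202/8815/2) = 2 - (22812*(1/119123) - 131202*2/8815) = 2 - (22812/119123 - 262404/8815) = 2 - 1*(-31057263912/1050069245) = 2 + 31057263912/1050069245 = 33157402402/1050069245 ≈ 31.576)
l - 77258 = 33157402402/1050069245 - 77258 = -81093092327808/1050069245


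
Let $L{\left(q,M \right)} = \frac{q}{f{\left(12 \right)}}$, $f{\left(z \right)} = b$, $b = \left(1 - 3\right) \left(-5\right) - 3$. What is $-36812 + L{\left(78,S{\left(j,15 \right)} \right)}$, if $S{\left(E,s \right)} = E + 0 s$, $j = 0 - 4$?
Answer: $- \frac{257606}{7} \approx -36801.0$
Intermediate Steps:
$b = 7$ ($b = \left(-2\right) \left(-5\right) - 3 = 10 - 3 = 7$)
$j = -4$ ($j = 0 - 4 = -4$)
$f{\left(z \right)} = 7$
$S{\left(E,s \right)} = E$ ($S{\left(E,s \right)} = E + 0 = E$)
$L{\left(q,M \right)} = \frac{q}{7}$
$-36812 + L{\left(78,S{\left(j,15 \right)} \right)} = -36812 + \frac{1}{7} \cdot 78 = -36812 + \frac{78}{7} = - \frac{257606}{7}$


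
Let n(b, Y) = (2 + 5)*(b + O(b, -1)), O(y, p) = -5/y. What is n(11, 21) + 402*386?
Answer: 1707704/11 ≈ 1.5525e+5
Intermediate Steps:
n(b, Y) = -35/b + 7*b (n(b, Y) = (2 + 5)*(b - 5/b) = 7*(b - 5/b) = -35/b + 7*b)
n(11, 21) + 402*386 = (-35/11 + 7*11) + 402*386 = (-35*1/11 + 77) + 155172 = (-35/11 + 77) + 155172 = 812/11 + 155172 = 1707704/11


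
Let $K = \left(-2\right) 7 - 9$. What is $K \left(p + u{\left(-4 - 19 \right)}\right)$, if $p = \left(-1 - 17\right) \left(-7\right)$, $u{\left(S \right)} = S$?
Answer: $-2369$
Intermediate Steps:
$K = -23$ ($K = -14 - 9 = -23$)
$p = 126$ ($p = \left(-18\right) \left(-7\right) = 126$)
$K \left(p + u{\left(-4 - 19 \right)}\right) = - 23 \left(126 - 23\right) = \left(-23\right) 103 = -2369$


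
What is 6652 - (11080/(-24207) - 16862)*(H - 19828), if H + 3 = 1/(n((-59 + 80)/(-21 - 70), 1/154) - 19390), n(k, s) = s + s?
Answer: -4028513366768996836/12047251001 ≈ -3.3439e+8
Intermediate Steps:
n(k, s) = 2*s
H = -4479164/1493029 (H = -3 + 1/(2/154 - 19390) = -3 + 1/(2*(1/154) - 19390) = -3 + 1/(1/77 - 19390) = -3 + 1/(-1493029/77) = -3 - 77/1493029 = -4479164/1493029 ≈ -3.0001)
6652 - (11080/(-24207) - 16862)*(H - 19828) = 6652 - (11080/(-24207) - 16862)*(-4479164/1493029 - 19828) = 6652 - (11080*(-1/24207) - 16862)*(-29608258176)/1493029 = 6652 - (-11080/24207 - 16862)*(-29608258176)/1493029 = 6652 - (-408189514)*(-29608258176)/(24207*1493029) = 6652 - 1*4028593505082655488/12047251001 = 6652 - 4028593505082655488/12047251001 = -4028513366768996836/12047251001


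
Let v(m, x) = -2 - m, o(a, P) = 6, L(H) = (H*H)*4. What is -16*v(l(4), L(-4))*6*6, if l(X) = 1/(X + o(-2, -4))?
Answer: 6048/5 ≈ 1209.6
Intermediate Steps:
L(H) = 4*H² (L(H) = H²*4 = 4*H²)
l(X) = 1/(6 + X) (l(X) = 1/(X + 6) = 1/(6 + X))
-16*v(l(4), L(-4))*6*6 = -16*(-2 - 1/(6 + 4))*6*6 = -16*(-2 - 1/10)*6*6 = -16*(-2 - 1*⅒)*6*6 = -16*(-2 - ⅒)*6*6 = -16*(-21/10*6)*6 = -(-1008)*6/5 = -16*(-378/5) = 6048/5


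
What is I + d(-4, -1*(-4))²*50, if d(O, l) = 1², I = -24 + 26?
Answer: 52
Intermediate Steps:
I = 2
d(O, l) = 1
I + d(-4, -1*(-4))²*50 = 2 + 1²*50 = 2 + 1*50 = 2 + 50 = 52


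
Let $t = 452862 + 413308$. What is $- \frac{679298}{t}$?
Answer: $- \frac{339649}{433085} \approx -0.78426$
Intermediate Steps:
$t = 866170$
$- \frac{679298}{t} = - \frac{679298}{866170} = \left(-679298\right) \frac{1}{866170} = - \frac{339649}{433085}$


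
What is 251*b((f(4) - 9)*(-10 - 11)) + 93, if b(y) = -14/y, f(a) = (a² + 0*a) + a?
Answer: 3571/33 ≈ 108.21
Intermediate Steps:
f(a) = a + a² (f(a) = (a² + 0) + a = a² + a = a + a²)
251*b((f(4) - 9)*(-10 - 11)) + 93 = 251*(-14*1/((-10 - 11)*(4*(1 + 4) - 9))) + 93 = 251*(-14*(-1/(21*(4*5 - 9)))) + 93 = 251*(-14*(-1/(21*(20 - 9)))) + 93 = 251*(-14/(11*(-21))) + 93 = 251*(-14/(-231)) + 93 = 251*(-14*(-1/231)) + 93 = 251*(2/33) + 93 = 502/33 + 93 = 3571/33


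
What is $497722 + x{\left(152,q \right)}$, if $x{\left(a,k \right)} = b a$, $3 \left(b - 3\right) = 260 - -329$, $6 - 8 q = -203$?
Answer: $\frac{1584062}{3} \approx 5.2802 \cdot 10^{5}$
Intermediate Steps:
$q = \frac{209}{8}$ ($q = \frac{3}{4} - - \frac{203}{8} = \frac{3}{4} + \frac{203}{8} = \frac{209}{8} \approx 26.125$)
$b = \frac{598}{3}$ ($b = 3 + \frac{260 - -329}{3} = 3 + \frac{260 + 329}{3} = 3 + \frac{1}{3} \cdot 589 = 3 + \frac{589}{3} = \frac{598}{3} \approx 199.33$)
$x{\left(a,k \right)} = \frac{598 a}{3}$
$497722 + x{\left(152,q \right)} = 497722 + \frac{598}{3} \cdot 152 = 497722 + \frac{90896}{3} = \frac{1584062}{3}$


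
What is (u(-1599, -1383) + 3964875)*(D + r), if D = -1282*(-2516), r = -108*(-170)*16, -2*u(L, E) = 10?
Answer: 13953455974640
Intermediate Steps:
u(L, E) = -5 (u(L, E) = -1/2*10 = -5)
r = 293760 (r = 18360*16 = 293760)
D = 3225512
(u(-1599, -1383) + 3964875)*(D + r) = (-5 + 3964875)*(3225512 + 293760) = 3964870*3519272 = 13953455974640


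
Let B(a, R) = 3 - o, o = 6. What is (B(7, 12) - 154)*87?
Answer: -13659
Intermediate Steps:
B(a, R) = -3 (B(a, R) = 3 - 1*6 = 3 - 6 = -3)
(B(7, 12) - 154)*87 = (-3 - 154)*87 = -157*87 = -13659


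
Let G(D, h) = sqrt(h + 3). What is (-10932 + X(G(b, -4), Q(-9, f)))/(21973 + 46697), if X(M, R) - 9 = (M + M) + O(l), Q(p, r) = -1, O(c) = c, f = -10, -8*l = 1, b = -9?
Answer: -17477/109872 + I/34335 ≈ -0.15907 + 2.9125e-5*I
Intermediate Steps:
l = -1/8 (l = -1/8*1 = -1/8 ≈ -0.12500)
G(D, h) = sqrt(3 + h)
X(M, R) = 71/8 + 2*M (X(M, R) = 9 + ((M + M) - 1/8) = 9 + (2*M - 1/8) = 9 + (-1/8 + 2*M) = 71/8 + 2*M)
(-10932 + X(G(b, -4), Q(-9, f)))/(21973 + 46697) = (-10932 + (71/8 + 2*sqrt(3 - 4)))/(21973 + 46697) = (-10932 + (71/8 + 2*sqrt(-1)))/68670 = (-10932 + (71/8 + 2*I))*(1/68670) = (-87385/8 + 2*I)*(1/68670) = -17477/109872 + I/34335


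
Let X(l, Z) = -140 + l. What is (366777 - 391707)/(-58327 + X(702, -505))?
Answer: 1662/3851 ≈ 0.43158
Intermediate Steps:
(366777 - 391707)/(-58327 + X(702, -505)) = (366777 - 391707)/(-58327 + (-140 + 702)) = -24930/(-58327 + 562) = -24930/(-57765) = -24930*(-1/57765) = 1662/3851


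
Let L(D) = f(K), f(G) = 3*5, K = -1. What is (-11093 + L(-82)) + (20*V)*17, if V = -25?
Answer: -19578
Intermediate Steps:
f(G) = 15
L(D) = 15
(-11093 + L(-82)) + (20*V)*17 = (-11093 + 15) + (20*(-25))*17 = -11078 - 500*17 = -11078 - 8500 = -19578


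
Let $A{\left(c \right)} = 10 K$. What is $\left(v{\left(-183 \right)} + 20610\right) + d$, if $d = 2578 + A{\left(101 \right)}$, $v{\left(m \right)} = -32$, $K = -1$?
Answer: $23146$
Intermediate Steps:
$A{\left(c \right)} = -10$ ($A{\left(c \right)} = 10 \left(-1\right) = -10$)
$d = 2568$ ($d = 2578 - 10 = 2568$)
$\left(v{\left(-183 \right)} + 20610\right) + d = \left(-32 + 20610\right) + 2568 = 20578 + 2568 = 23146$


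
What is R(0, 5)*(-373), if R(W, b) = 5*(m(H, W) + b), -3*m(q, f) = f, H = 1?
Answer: -9325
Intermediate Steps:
m(q, f) = -f/3
R(W, b) = 5*b - 5*W/3 (R(W, b) = 5*(-W/3 + b) = 5*(b - W/3) = 5*b - 5*W/3)
R(0, 5)*(-373) = (5*5 - 5/3*0)*(-373) = (25 + 0)*(-373) = 25*(-373) = -9325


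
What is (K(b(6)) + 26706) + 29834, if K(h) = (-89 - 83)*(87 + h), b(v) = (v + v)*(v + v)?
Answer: 16808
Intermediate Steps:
b(v) = 4*v² (b(v) = (2*v)*(2*v) = 4*v²)
K(h) = -14964 - 172*h (K(h) = -172*(87 + h) = -14964 - 172*h)
(K(b(6)) + 26706) + 29834 = ((-14964 - 688*6²) + 26706) + 29834 = ((-14964 - 688*36) + 26706) + 29834 = ((-14964 - 172*144) + 26706) + 29834 = ((-14964 - 24768) + 26706) + 29834 = (-39732 + 26706) + 29834 = -13026 + 29834 = 16808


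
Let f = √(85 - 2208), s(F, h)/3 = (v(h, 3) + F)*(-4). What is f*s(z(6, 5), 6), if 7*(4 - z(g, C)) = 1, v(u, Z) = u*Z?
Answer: -1836*I*√2123/7 ≈ -12085.0*I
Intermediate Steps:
v(u, Z) = Z*u
z(g, C) = 27/7 (z(g, C) = 4 - ⅐*1 = 4 - ⅐ = 27/7)
s(F, h) = -36*h - 12*F (s(F, h) = 3*((3*h + F)*(-4)) = 3*((F + 3*h)*(-4)) = 3*(-12*h - 4*F) = -36*h - 12*F)
f = I*√2123 (f = √(-2123) = I*√2123 ≈ 46.076*I)
f*s(z(6, 5), 6) = (I*√2123)*(-36*6 - 12*27/7) = (I*√2123)*(-216 - 324/7) = (I*√2123)*(-1836/7) = -1836*I*√2123/7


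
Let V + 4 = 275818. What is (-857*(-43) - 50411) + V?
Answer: 262254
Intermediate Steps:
V = 275814 (V = -4 + 275818 = 275814)
(-857*(-43) - 50411) + V = (-857*(-43) - 50411) + 275814 = (36851 - 50411) + 275814 = -13560 + 275814 = 262254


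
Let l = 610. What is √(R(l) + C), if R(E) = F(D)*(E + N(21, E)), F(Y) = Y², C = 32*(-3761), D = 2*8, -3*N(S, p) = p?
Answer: 4*I*√9138/3 ≈ 127.46*I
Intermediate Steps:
N(S, p) = -p/3
D = 16
C = -120352
R(E) = 512*E/3 (R(E) = 16²*(E - E/3) = 256*(2*E/3) = 512*E/3)
√(R(l) + C) = √((512/3)*610 - 120352) = √(312320/3 - 120352) = √(-48736/3) = 4*I*√9138/3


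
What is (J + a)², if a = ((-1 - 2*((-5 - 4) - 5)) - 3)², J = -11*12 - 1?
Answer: 196249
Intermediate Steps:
J = -133 (J = -132 - 1 = -133)
a = 576 (a = ((-1 - 2*(-9 - 5)) - 3)² = ((-1 - 2*(-14)) - 3)² = ((-1 + 28) - 3)² = (27 - 3)² = 24² = 576)
(J + a)² = (-133 + 576)² = 443² = 196249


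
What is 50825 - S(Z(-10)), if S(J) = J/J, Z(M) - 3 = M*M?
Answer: 50824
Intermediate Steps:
Z(M) = 3 + M² (Z(M) = 3 + M*M = 3 + M²)
S(J) = 1
50825 - S(Z(-10)) = 50825 - 1*1 = 50825 - 1 = 50824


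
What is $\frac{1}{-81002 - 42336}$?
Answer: $- \frac{1}{123338} \approx -8.1078 \cdot 10^{-6}$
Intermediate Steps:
$\frac{1}{-81002 - 42336} = \frac{1}{-123338} = - \frac{1}{123338}$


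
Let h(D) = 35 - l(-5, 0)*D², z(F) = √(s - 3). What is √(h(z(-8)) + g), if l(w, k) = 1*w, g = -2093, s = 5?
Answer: 32*I*√2 ≈ 45.255*I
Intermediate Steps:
z(F) = √2 (z(F) = √(5 - 3) = √2)
l(w, k) = w
h(D) = 35 + 5*D² (h(D) = 35 - (-5)*D² = 35 + 5*D²)
√(h(z(-8)) + g) = √((35 + 5*(√2)²) - 2093) = √((35 + 5*2) - 2093) = √((35 + 10) - 2093) = √(45 - 2093) = √(-2048) = 32*I*√2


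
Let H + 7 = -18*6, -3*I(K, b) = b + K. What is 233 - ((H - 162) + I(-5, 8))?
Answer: 511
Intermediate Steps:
I(K, b) = -K/3 - b/3 (I(K, b) = -(b + K)/3 = -(K + b)/3 = -K/3 - b/3)
H = -115 (H = -7 - 18*6 = -7 - 108 = -115)
233 - ((H - 162) + I(-5, 8)) = 233 - ((-115 - 162) + (-⅓*(-5) - ⅓*8)) = 233 - (-277 + (5/3 - 8/3)) = 233 - (-277 - 1) = 233 - 1*(-278) = 233 + 278 = 511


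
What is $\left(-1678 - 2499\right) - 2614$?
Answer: $-6791$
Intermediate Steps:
$\left(-1678 - 2499\right) - 2614 = -4177 - 2614 = -6791$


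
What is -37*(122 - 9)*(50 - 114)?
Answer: 267584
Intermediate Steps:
-37*(122 - 9)*(50 - 114) = -4181*(-64) = -37*(-7232) = 267584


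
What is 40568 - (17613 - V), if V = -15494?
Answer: 7461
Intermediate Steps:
40568 - (17613 - V) = 40568 - (17613 - 1*(-15494)) = 40568 - (17613 + 15494) = 40568 - 1*33107 = 40568 - 33107 = 7461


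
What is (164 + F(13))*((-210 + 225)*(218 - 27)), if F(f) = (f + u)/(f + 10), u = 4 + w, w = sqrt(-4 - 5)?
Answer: 10855485/23 + 8595*I/23 ≈ 4.7198e+5 + 373.7*I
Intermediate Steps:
w = 3*I (w = sqrt(-9) = 3*I ≈ 3.0*I)
u = 4 + 3*I ≈ 4.0 + 3.0*I
F(f) = (4 + f + 3*I)/(10 + f) (F(f) = (f + (4 + 3*I))/(f + 10) = (4 + f + 3*I)/(10 + f))
(164 + F(13))*((-210 + 225)*(218 - 27)) = (164 + (4 + 13 + 3*I)/(10 + 13))*((-210 + 225)*(218 - 27)) = (164 + (17 + 3*I)/23)*(15*191) = (164 + (17 + 3*I)/23)*2865 = (164 + (17/23 + 3*I/23))*2865 = (3789/23 + 3*I/23)*2865 = 10855485/23 + 8595*I/23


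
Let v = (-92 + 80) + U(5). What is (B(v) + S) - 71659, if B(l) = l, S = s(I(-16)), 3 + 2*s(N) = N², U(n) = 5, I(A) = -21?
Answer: -71447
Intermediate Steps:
s(N) = -3/2 + N²/2
S = 219 (S = -3/2 + (½)*(-21)² = -3/2 + (½)*441 = -3/2 + 441/2 = 219)
v = -7 (v = (-92 + 80) + 5 = -12 + 5 = -7)
(B(v) + S) - 71659 = (-7 + 219) - 71659 = 212 - 71659 = -71447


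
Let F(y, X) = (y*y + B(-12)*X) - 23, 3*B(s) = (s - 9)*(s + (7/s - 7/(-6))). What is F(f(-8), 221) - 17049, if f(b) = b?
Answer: 7843/12 ≈ 653.58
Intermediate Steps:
B(s) = (-9 + s)*(7/6 + s + 7/s)/3 (B(s) = ((s - 9)*(s + (7/s - 7/(-6))))/3 = ((-9 + s)*(s + (7/s - 7*(-⅙))))/3 = ((-9 + s)*(s + (7/s + 7/6)))/3 = ((-9 + s)*(s + (7/6 + 7/s)))/3 = ((-9 + s)*(7/6 + s + 7/s))/3 = (-9 + s)*(7/6 + s + 7/s)/3)
F(y, X) = -23 + y² + 959*X/12 (F(y, X) = (y*y + (-7/6 - 21/(-12) - 47/18*(-12) + (⅓)*(-12)²)*X) - 23 = (y² + (-7/6 - 21*(-1/12) + 94/3 + (⅓)*144)*X) - 23 = (y² + (-7/6 + 7/4 + 94/3 + 48)*X) - 23 = (y² + 959*X/12) - 23 = -23 + y² + 959*X/12)
F(f(-8), 221) - 17049 = (-23 + (-8)² + (959/12)*221) - 17049 = (-23 + 64 + 211939/12) - 17049 = 212431/12 - 17049 = 7843/12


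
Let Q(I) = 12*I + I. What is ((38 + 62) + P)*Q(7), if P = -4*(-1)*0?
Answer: 9100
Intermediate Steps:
Q(I) = 13*I
P = 0 (P = 4*0 = 0)
((38 + 62) + P)*Q(7) = ((38 + 62) + 0)*(13*7) = (100 + 0)*91 = 100*91 = 9100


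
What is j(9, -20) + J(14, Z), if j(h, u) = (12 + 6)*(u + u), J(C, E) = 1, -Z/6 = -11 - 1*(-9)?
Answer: -719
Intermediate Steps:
Z = 12 (Z = -6*(-11 - 1*(-9)) = -6*(-11 + 9) = -6*(-2) = 12)
j(h, u) = 36*u (j(h, u) = 18*(2*u) = 36*u)
j(9, -20) + J(14, Z) = 36*(-20) + 1 = -720 + 1 = -719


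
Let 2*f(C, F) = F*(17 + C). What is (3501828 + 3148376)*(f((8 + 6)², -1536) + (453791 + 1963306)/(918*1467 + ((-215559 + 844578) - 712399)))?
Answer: -687157277494610274/631663 ≈ -1.0879e+12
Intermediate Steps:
f(C, F) = F*(17 + C)/2 (f(C, F) = (F*(17 + C))/2 = F*(17 + C)/2)
(3501828 + 3148376)*(f((8 + 6)², -1536) + (453791 + 1963306)/(918*1467 + ((-215559 + 844578) - 712399))) = (3501828 + 3148376)*((½)*(-1536)*(17 + (8 + 6)²) + (453791 + 1963306)/(918*1467 + ((-215559 + 844578) - 712399))) = 6650204*((½)*(-1536)*(17 + 14²) + 2417097/(1346706 + (629019 - 712399))) = 6650204*((½)*(-1536)*(17 + 196) + 2417097/(1346706 - 83380)) = 6650204*((½)*(-1536)*213 + 2417097/1263326) = 6650204*(-163584 + 2417097*(1/1263326)) = 6650204*(-163584 + 2417097/1263326) = 6650204*(-206657503287/1263326) = -687157277494610274/631663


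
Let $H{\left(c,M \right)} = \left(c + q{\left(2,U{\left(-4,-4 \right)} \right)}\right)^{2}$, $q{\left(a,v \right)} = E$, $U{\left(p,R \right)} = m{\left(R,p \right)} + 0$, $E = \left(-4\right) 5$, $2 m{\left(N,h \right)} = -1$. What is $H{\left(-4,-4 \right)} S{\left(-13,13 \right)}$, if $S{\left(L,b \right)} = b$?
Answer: $7488$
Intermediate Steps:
$m{\left(N,h \right)} = - \frac{1}{2}$ ($m{\left(N,h \right)} = \frac{1}{2} \left(-1\right) = - \frac{1}{2}$)
$E = -20$
$U{\left(p,R \right)} = - \frac{1}{2}$ ($U{\left(p,R \right)} = - \frac{1}{2} + 0 = - \frac{1}{2}$)
$q{\left(a,v \right)} = -20$
$H{\left(c,M \right)} = \left(-20 + c\right)^{2}$ ($H{\left(c,M \right)} = \left(c - 20\right)^{2} = \left(-20 + c\right)^{2}$)
$H{\left(-4,-4 \right)} S{\left(-13,13 \right)} = \left(-20 - 4\right)^{2} \cdot 13 = \left(-24\right)^{2} \cdot 13 = 576 \cdot 13 = 7488$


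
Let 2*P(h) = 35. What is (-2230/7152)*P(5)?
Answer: -39025/7152 ≈ -5.4565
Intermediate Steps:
P(h) = 35/2 (P(h) = (½)*35 = 35/2)
(-2230/7152)*P(5) = -2230/7152*(35/2) = -2230*1/7152*(35/2) = -1115/3576*35/2 = -39025/7152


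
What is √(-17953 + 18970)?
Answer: 3*√113 ≈ 31.890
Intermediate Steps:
√(-17953 + 18970) = √1017 = 3*√113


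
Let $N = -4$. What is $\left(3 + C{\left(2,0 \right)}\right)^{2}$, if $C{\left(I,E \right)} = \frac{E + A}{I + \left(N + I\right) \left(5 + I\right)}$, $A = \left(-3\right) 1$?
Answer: $\frac{169}{16} \approx 10.563$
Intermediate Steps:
$A = -3$
$C{\left(I,E \right)} = \frac{-3 + E}{I + \left(-4 + I\right) \left(5 + I\right)}$ ($C{\left(I,E \right)} = \frac{E - 3}{I + \left(-4 + I\right) \left(5 + I\right)} = \frac{-3 + E}{I + \left(-4 + I\right) \left(5 + I\right)}$)
$\left(3 + C{\left(2,0 \right)}\right)^{2} = \left(3 + \frac{-3 + 0}{-20 + 2^{2} + 2 \cdot 2}\right)^{2} = \left(3 + \frac{1}{-20 + 4 + 4} \left(-3\right)\right)^{2} = \left(3 + \frac{1}{-12} \left(-3\right)\right)^{2} = \left(3 - - \frac{1}{4}\right)^{2} = \left(3 + \frac{1}{4}\right)^{2} = \left(\frac{13}{4}\right)^{2} = \frac{169}{16}$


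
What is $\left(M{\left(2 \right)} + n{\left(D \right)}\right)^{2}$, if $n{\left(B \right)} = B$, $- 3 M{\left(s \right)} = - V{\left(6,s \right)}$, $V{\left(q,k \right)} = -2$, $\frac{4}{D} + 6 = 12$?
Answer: $0$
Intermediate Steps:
$D = \frac{2}{3}$ ($D = \frac{4}{-6 + 12} = \frac{4}{6} = 4 \cdot \frac{1}{6} = \frac{2}{3} \approx 0.66667$)
$M{\left(s \right)} = - \frac{2}{3}$ ($M{\left(s \right)} = - \frac{\left(-1\right) \left(-2\right)}{3} = \left(- \frac{1}{3}\right) 2 = - \frac{2}{3}$)
$\left(M{\left(2 \right)} + n{\left(D \right)}\right)^{2} = \left(- \frac{2}{3} + \frac{2}{3}\right)^{2} = 0^{2} = 0$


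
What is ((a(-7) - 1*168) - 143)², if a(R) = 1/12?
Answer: 13920361/144 ≈ 96669.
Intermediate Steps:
a(R) = 1/12
((a(-7) - 1*168) - 143)² = ((1/12 - 1*168) - 143)² = ((1/12 - 168) - 143)² = (-2015/12 - 143)² = (-3731/12)² = 13920361/144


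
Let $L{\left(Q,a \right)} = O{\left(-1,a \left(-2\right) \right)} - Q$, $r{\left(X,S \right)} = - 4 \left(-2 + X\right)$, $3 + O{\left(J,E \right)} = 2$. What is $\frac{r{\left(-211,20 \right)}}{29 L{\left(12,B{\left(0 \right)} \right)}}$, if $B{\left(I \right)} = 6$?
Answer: $- \frac{852}{377} \approx -2.2599$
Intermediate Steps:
$O{\left(J,E \right)} = -1$ ($O{\left(J,E \right)} = -3 + 2 = -1$)
$r{\left(X,S \right)} = 8 - 4 X$
$L{\left(Q,a \right)} = -1 - Q$
$\frac{r{\left(-211,20 \right)}}{29 L{\left(12,B{\left(0 \right)} \right)}} = \frac{8 - -844}{29 \left(-1 - 12\right)} = \frac{8 + 844}{29 \left(-1 - 12\right)} = \frac{852}{29 \left(-13\right)} = \frac{852}{-377} = 852 \left(- \frac{1}{377}\right) = - \frac{852}{377}$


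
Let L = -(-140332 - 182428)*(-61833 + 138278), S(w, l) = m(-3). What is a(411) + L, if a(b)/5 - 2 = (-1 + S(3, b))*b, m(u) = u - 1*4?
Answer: 24673371770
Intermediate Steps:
m(u) = -4 + u (m(u) = u - 4 = -4 + u)
S(w, l) = -7 (S(w, l) = -4 - 3 = -7)
a(b) = 10 - 40*b (a(b) = 10 + 5*((-1 - 7)*b) = 10 + 5*(-8*b) = 10 - 40*b)
L = 24673388200 (L = -(-322760)*76445 = -1*(-24673388200) = 24673388200)
a(411) + L = (10 - 40*411) + 24673388200 = (10 - 16440) + 24673388200 = -16430 + 24673388200 = 24673371770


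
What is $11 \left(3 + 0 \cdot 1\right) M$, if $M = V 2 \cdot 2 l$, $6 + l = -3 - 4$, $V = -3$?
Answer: $5148$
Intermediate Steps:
$l = -13$ ($l = -6 - 7 = -13$)
$M = 156$ ($M = \left(-3\right) 2 \cdot 2 \left(-13\right) = \left(-6\right) 2 \left(-13\right) = \left(-12\right) \left(-13\right) = 156$)
$11 \left(3 + 0 \cdot 1\right) M = 11 \left(3 + 0 \cdot 1\right) 156 = 11 \left(3 + 0\right) 156 = 11 \cdot 3 \cdot 156 = 33 \cdot 156 = 5148$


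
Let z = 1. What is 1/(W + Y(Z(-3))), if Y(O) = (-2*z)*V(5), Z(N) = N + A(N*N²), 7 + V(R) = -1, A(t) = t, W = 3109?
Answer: 1/3125 ≈ 0.00032000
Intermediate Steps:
V(R) = -8 (V(R) = -7 - 1 = -8)
Z(N) = N + N³ (Z(N) = N + N*N² = N + N³)
Y(O) = 16 (Y(O) = -2*1*(-8) = -2*(-8) = 16)
1/(W + Y(Z(-3))) = 1/(3109 + 16) = 1/3125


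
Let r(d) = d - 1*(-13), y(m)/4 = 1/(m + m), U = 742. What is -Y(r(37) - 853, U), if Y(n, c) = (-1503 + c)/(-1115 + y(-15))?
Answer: -11415/16727 ≈ -0.68243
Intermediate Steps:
y(m) = 2/m (y(m) = 4/(m + m) = 4/((2*m)) = 4*(1/(2*m)) = 2/m)
r(d) = 13 + d (r(d) = d + 13 = 13 + d)
Y(n, c) = 22545/16727 - 15*c/16727 (Y(n, c) = (-1503 + c)/(-1115 + 2/(-15)) = (-1503 + c)/(-1115 + 2*(-1/15)) = (-1503 + c)/(-1115 - 2/15) = (-1503 + c)/(-16727/15) = (-1503 + c)*(-15/16727) = 22545/16727 - 15*c/16727)
-Y(r(37) - 853, U) = -(22545/16727 - 15/16727*742) = -(22545/16727 - 11130/16727) = -1*11415/16727 = -11415/16727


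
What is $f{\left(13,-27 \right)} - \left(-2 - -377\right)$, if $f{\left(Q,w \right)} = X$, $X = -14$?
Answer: $-389$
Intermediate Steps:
$f{\left(Q,w \right)} = -14$
$f{\left(13,-27 \right)} - \left(-2 - -377\right) = -14 - \left(-2 - -377\right) = -14 - \left(-2 + 377\right) = -14 - 375 = -389$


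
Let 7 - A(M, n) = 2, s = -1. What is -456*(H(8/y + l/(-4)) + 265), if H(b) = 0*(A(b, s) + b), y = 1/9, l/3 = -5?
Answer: -120840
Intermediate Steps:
l = -15 (l = 3*(-5) = -15)
y = 1/9 ≈ 0.11111
A(M, n) = 5 (A(M, n) = 7 - 1*2 = 7 - 2 = 5)
H(b) = 0 (H(b) = 0*(5 + b) = 0)
-456*(H(8/y + l/(-4)) + 265) = -456*(0 + 265) = -456*265 = -120840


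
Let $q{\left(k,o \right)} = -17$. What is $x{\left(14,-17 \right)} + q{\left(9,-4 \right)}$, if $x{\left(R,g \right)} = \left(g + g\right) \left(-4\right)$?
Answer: $119$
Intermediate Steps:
$x{\left(R,g \right)} = - 8 g$ ($x{\left(R,g \right)} = 2 g \left(-4\right) = - 8 g$)
$x{\left(14,-17 \right)} + q{\left(9,-4 \right)} = \left(-8\right) \left(-17\right) - 17 = 136 - 17 = 119$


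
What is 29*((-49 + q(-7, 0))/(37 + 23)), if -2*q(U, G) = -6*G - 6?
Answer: -667/30 ≈ -22.233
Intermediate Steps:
q(U, G) = 3 + 3*G (q(U, G) = -(-6*G - 6)/2 = -(-6 - 6*G)/2 = 3 + 3*G)
29*((-49 + q(-7, 0))/(37 + 23)) = 29*((-49 + (3 + 3*0))/(37 + 23)) = 29*((-49 + (3 + 0))/60) = 29*((-49 + 3)*(1/60)) = 29*(-46*1/60) = 29*(-23/30) = -667/30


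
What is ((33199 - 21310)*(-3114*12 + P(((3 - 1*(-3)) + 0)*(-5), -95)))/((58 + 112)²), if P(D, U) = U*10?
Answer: -13398903/850 ≈ -15763.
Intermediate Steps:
P(D, U) = 10*U
((33199 - 21310)*(-3114*12 + P(((3 - 1*(-3)) + 0)*(-5), -95)))/((58 + 112)²) = ((33199 - 21310)*(-3114*12 + 10*(-95)))/((58 + 112)²) = (11889*(-37368 - 950))/(170²) = (11889*(-38318))/28900 = -455562702*1/28900 = -13398903/850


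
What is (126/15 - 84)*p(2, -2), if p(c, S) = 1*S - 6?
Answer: 3024/5 ≈ 604.80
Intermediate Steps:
p(c, S) = -6 + S (p(c, S) = S - 6 = -6 + S)
(126/15 - 84)*p(2, -2) = (126/15 - 84)*(-6 - 2) = (126*(1/15) - 84)*(-8) = (42/5 - 84)*(-8) = -378/5*(-8) = 3024/5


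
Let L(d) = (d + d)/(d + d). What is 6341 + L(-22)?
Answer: 6342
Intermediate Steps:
L(d) = 1 (L(d) = (2*d)/((2*d)) = (2*d)*(1/(2*d)) = 1)
6341 + L(-22) = 6341 + 1 = 6342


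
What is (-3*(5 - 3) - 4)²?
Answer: 100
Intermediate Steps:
(-3*(5 - 3) - 4)² = (-3*2 - 4)² = (-6 - 4)² = (-10)² = 100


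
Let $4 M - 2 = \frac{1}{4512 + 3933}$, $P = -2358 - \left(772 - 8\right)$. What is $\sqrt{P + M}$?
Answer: $\frac{i \sqrt{890476851705}}{16890} \approx 55.87 i$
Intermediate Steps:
$P = -3122$ ($P = -2358 - 764 = -3122$)
$M = \frac{16891}{33780}$ ($M = \frac{1}{2} + \frac{1}{4 \left(4512 + 3933\right)} = \frac{1}{2} + \frac{1}{4 \cdot 8445} = \frac{1}{2} + \frac{1}{4} \cdot \frac{1}{8445} = \frac{1}{2} + \frac{1}{33780} = \frac{16891}{33780} \approx 0.50003$)
$\sqrt{P + M} = \sqrt{-3122 + \frac{16891}{33780}} = \sqrt{- \frac{105444269}{33780}} = \frac{i \sqrt{890476851705}}{16890}$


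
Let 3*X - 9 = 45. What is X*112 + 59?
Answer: 2075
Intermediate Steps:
X = 18 (X = 3 + (1/3)*45 = 3 + 15 = 18)
X*112 + 59 = 18*112 + 59 = 2016 + 59 = 2075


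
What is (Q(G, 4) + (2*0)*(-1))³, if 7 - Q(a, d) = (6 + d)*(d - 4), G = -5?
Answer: 343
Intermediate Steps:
Q(a, d) = 7 - (-4 + d)*(6 + d) (Q(a, d) = 7 - (6 + d)*(d - 4) = 7 - (6 + d)*(-4 + d) = 7 - (-4 + d)*(6 + d))
(Q(G, 4) + (2*0)*(-1))³ = ((31 - 1*4² - 2*4) + (2*0)*(-1))³ = ((31 - 1*16 - 8) + 0*(-1))³ = ((31 - 16 - 8) + 0)³ = (7 + 0)³ = 7³ = 343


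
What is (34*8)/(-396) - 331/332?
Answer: -55345/32868 ≈ -1.6839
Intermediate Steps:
(34*8)/(-396) - 331/332 = 272*(-1/396) - 331*1/332 = -68/99 - 331/332 = -55345/32868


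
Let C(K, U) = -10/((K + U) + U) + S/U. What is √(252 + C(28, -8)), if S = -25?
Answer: √36618/12 ≈ 15.947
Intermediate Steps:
C(K, U) = -25/U - 10/(K + 2*U) (C(K, U) = -10/((K + U) + U) - 25/U = -10/(K + 2*U) - 25/U = -25/U - 10/(K + 2*U))
√(252 + C(28, -8)) = √(252 + 5*(-12*(-8) - 5*28)/(-8*(28 + 2*(-8)))) = √(252 + 5*(-⅛)*(96 - 140)/(28 - 16)) = √(252 + 5*(-⅛)*(-44)/12) = √(252 + 5*(-⅛)*(1/12)*(-44)) = √(252 + 55/24) = √(6103/24) = √36618/12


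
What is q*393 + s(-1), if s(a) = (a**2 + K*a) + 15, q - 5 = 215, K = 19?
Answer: 86457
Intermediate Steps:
q = 220 (q = 5 + 215 = 220)
s(a) = 15 + a**2 + 19*a (s(a) = (a**2 + 19*a) + 15 = 15 + a**2 + 19*a)
q*393 + s(-1) = 220*393 + (15 + (-1)**2 + 19*(-1)) = 86460 + (15 + 1 - 19) = 86460 - 3 = 86457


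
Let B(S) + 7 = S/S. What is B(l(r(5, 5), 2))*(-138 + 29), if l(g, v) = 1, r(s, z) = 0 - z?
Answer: 654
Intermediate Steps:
r(s, z) = -z
B(S) = -6 (B(S) = -7 + S/S = -7 + 1 = -6)
B(l(r(5, 5), 2))*(-138 + 29) = -6*(-138 + 29) = -6*(-109) = 654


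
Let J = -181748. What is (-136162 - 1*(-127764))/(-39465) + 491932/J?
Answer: -638849167/256167315 ≈ -2.4939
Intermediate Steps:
(-136162 - 1*(-127764))/(-39465) + 491932/J = (-136162 - 1*(-127764))/(-39465) + 491932/(-181748) = (-136162 + 127764)*(-1/39465) + 491932*(-1/181748) = -8398*(-1/39465) - 17569/6491 = 8398/39465 - 17569/6491 = -638849167/256167315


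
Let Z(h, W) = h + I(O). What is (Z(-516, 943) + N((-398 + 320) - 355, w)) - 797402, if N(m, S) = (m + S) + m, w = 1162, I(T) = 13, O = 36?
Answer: -797609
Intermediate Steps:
Z(h, W) = 13 + h (Z(h, W) = h + 13 = 13 + h)
N(m, S) = S + 2*m (N(m, S) = (S + m) + m = S + 2*m)
(Z(-516, 943) + N((-398 + 320) - 355, w)) - 797402 = ((13 - 516) + (1162 + 2*((-398 + 320) - 355))) - 797402 = (-503 + (1162 + 2*(-78 - 355))) - 797402 = (-503 + (1162 + 2*(-433))) - 797402 = (-503 + (1162 - 866)) - 797402 = (-503 + 296) - 797402 = -207 - 797402 = -797609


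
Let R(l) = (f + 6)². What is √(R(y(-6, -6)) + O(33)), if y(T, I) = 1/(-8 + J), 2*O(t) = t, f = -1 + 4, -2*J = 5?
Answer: √390/2 ≈ 9.8742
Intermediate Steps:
J = -5/2 (J = -½*5 = -5/2 ≈ -2.5000)
f = 3
O(t) = t/2
y(T, I) = -2/21 (y(T, I) = 1/(-8 - 5/2) = 1/(-21/2) = -2/21)
R(l) = 81 (R(l) = (3 + 6)² = 9² = 81)
√(R(y(-6, -6)) + O(33)) = √(81 + (½)*33) = √(81 + 33/2) = √(195/2) = √390/2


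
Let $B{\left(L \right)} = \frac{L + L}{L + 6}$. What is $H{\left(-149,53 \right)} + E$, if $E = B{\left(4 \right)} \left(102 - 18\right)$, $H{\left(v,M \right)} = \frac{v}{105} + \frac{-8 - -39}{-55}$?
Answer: $\frac{75326}{1155} \approx 65.217$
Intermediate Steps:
$B{\left(L \right)} = \frac{2 L}{6 + L}$
$H{\left(v,M \right)} = - \frac{31}{55} + \frac{v}{105}$ ($H{\left(v,M \right)} = v \frac{1}{105} + \left(-8 + 39\right) \left(- \frac{1}{55}\right) = \frac{v}{105} + 31 \left(- \frac{1}{55}\right) = \frac{v}{105} - \frac{31}{55} = - \frac{31}{55} + \frac{v}{105}$)
$E = \frac{336}{5}$ ($E = 2 \cdot 4 \frac{1}{6 + 4} \left(102 - 18\right) = 2 \cdot 4 \cdot \frac{1}{10} \cdot 84 = \frac{4}{5} \cdot 84 = \frac{336}{5} \approx 67.2$)
$H{\left(-149,53 \right)} + E = \left(- \frac{31}{55} + \frac{1}{105} \left(-149\right)\right) + \frac{336}{5} = \left(- \frac{31}{55} - \frac{149}{105}\right) + \frac{336}{5} = - \frac{458}{231} + \frac{336}{5} = \frac{75326}{1155}$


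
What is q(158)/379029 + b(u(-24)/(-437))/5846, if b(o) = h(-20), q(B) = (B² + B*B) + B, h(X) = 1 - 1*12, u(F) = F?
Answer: 288633437/2215803534 ≈ 0.13026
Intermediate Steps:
h(X) = -11 (h(X) = 1 - 12 = -11)
q(B) = B + 2*B² (q(B) = (B² + B²) + B = 2*B² + B = B + 2*B²)
b(o) = -11
q(158)/379029 + b(u(-24)/(-437))/5846 = (158*(1 + 2*158))/379029 - 11/5846 = (158*(1 + 316))*(1/379029) - 11*1/5846 = (158*317)*(1/379029) - 11/5846 = 50086*(1/379029) - 11/5846 = 50086/379029 - 11/5846 = 288633437/2215803534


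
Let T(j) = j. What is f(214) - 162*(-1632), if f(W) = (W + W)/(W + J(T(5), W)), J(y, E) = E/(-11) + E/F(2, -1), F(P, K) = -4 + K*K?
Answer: 5023362/19 ≈ 2.6439e+5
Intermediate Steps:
F(P, K) = -4 + K**2
J(y, E) = -14*E/33 (J(y, E) = E/(-11) + E/(-4 + (-1)**2) = E*(-1/11) + E/(-4 + 1) = -E/11 + E/(-3) = -E/11 + E*(-1/3) = -E/11 - E/3 = -14*E/33)
f(W) = 66/19 (f(W) = (W + W)/(W - 14*W/33) = (2*W)/((19*W/33)) = (2*W)*(33/(19*W)) = 66/19)
f(214) - 162*(-1632) = 66/19 - 162*(-1632) = 66/19 - 1*(-264384) = 66/19 + 264384 = 5023362/19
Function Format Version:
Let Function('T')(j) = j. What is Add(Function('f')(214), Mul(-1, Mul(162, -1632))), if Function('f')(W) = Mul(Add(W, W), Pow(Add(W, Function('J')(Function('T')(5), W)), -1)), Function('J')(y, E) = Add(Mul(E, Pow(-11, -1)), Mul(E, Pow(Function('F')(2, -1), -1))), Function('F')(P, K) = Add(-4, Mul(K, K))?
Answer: Rational(5023362, 19) ≈ 2.6439e+5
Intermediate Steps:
Function('F')(P, K) = Add(-4, Pow(K, 2))
Function('J')(y, E) = Mul(Rational(-14, 33), E) (Function('J')(y, E) = Add(Mul(E, Pow(-11, -1)), Mul(E, Pow(Add(-4, Pow(-1, 2)), -1))) = Add(Mul(E, Rational(-1, 11)), Mul(E, Pow(Add(-4, 1), -1))) = Add(Mul(Rational(-1, 11), E), Mul(E, Pow(-3, -1))) = Add(Mul(Rational(-1, 11), E), Mul(E, Rational(-1, 3))) = Add(Mul(Rational(-1, 11), E), Mul(Rational(-1, 3), E)) = Mul(Rational(-14, 33), E))
Function('f')(W) = Rational(66, 19) (Function('f')(W) = Mul(Add(W, W), Pow(Add(W, Mul(Rational(-14, 33), W)), -1)) = Mul(Mul(2, W), Pow(Mul(Rational(19, 33), W), -1)) = Mul(Mul(2, W), Mul(Rational(33, 19), Pow(W, -1))) = Rational(66, 19))
Add(Function('f')(214), Mul(-1, Mul(162, -1632))) = Add(Rational(66, 19), Mul(-1, Mul(162, -1632))) = Add(Rational(66, 19), Mul(-1, -264384)) = Add(Rational(66, 19), 264384) = Rational(5023362, 19)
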